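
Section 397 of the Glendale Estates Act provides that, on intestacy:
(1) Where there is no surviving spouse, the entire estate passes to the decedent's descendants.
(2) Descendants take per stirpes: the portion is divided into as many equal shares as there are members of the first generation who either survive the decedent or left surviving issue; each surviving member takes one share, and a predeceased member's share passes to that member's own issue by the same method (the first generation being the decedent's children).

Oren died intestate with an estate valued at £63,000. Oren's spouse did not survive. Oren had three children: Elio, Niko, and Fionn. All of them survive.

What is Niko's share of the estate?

Niko receives £21,000.

The entire £63,000 passes to the descendants.
That amount (£63,000) is divided into 3 shares of £21,000: Elio, Niko, and Fionn each take £21,000.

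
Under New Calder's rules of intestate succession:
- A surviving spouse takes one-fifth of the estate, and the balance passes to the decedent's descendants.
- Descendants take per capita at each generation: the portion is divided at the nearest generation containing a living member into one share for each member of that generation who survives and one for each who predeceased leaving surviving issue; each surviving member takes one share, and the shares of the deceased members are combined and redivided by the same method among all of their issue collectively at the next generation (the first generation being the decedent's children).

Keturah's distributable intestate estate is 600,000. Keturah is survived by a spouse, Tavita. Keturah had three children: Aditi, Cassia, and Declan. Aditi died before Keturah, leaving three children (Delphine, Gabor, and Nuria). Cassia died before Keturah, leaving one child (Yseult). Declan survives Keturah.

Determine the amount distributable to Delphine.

Delphine receives 80,000.

Tavita takes one-fifth of 600,000 = 120,000. The remaining 480,000 passes to the descendants.
The descendants' portion (480,000) is divided at the children's generation into 3 shares of 160,000. Declan takes 160,000. The 2 shares of the deceased (Aditi and Cassia) are combined into a pool of 320,000.
That pool (320,000) is divided at the grandchildren's generation equally among Delphine, Gabor, Nuria, and Yseult: 80,000 each.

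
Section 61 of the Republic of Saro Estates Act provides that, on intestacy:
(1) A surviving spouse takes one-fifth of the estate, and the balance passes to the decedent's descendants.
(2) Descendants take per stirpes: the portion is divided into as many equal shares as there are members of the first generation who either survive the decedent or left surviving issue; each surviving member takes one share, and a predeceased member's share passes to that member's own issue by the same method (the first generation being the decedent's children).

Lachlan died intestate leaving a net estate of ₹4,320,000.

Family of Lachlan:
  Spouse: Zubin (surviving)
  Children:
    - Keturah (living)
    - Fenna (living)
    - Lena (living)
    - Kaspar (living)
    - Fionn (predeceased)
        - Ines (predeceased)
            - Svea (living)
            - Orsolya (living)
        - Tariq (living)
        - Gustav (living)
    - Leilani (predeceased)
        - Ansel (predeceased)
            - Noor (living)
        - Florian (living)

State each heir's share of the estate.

Zubin takes one-fifth of ₹4,320,000 = ₹864,000. The remaining ₹3,456,000 passes to the descendants.
The descendants' portion (₹3,456,000) is divided into 6 shares of ₹576,000: Keturah, Fenna, Lena, and Kaspar each take ₹576,000; Fionn's ₹576,000 share passes to Fionn's issue; Leilani's ₹576,000 share passes to Leilani's issue.
Fionn's share (₹576,000) is divided into 3 shares of ₹192,000: Tariq and Gustav each take ₹192,000; Ines's ₹192,000 share passes to Ines's issue.
Ines's share (₹192,000) is divided into 2 shares of ₹96,000: Svea and Orsolya each take ₹96,000.
Leilani's share (₹576,000) is divided into 2 shares of ₹288,000: Florian takes ₹288,000; Ansel's ₹288,000 share passes to Ansel's issue.
Ansel's share (₹288,000) passes entirely to Noor.

Zubin: ₹864,000; Keturah: ₹576,000; Fenna: ₹576,000; Lena: ₹576,000; Kaspar: ₹576,000; Svea: ₹96,000; Orsolya: ₹96,000; Tariq: ₹192,000; Gustav: ₹192,000; Noor: ₹288,000; Florian: ₹288,000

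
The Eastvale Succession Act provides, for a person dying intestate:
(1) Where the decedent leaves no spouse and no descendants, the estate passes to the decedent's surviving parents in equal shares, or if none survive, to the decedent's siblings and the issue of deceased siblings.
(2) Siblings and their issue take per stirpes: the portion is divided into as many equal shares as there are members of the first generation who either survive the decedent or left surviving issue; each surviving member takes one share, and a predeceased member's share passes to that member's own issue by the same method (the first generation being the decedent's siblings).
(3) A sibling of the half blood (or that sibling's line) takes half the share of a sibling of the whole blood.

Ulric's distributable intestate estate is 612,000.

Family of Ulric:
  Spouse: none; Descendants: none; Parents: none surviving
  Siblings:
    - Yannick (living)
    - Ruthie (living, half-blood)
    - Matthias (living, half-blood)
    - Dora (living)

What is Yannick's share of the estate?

The entire 612,000 passes to the siblings and their issue.
Counting each half-blood sibling's line as half a unit, there are 3 units in 612,000, so one unit is 204,000. Whole-blood lines (Yannick and Dora) take 204,000 each; half-blood lines (Ruthie and Matthias) take 102,000 each.

Yannick receives 204,000.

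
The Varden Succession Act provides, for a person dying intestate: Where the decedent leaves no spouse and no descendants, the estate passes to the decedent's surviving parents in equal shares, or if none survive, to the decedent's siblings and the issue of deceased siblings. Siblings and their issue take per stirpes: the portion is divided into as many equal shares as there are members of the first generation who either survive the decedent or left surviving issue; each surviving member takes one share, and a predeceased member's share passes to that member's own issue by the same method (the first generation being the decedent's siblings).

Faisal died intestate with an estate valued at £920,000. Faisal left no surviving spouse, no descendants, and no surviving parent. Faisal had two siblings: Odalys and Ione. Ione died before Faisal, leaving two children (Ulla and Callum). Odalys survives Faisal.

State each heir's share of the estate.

The entire £920,000 passes to the siblings and their issue.
That amount (£920,000) is divided into 2 shares of £460,000: Odalys takes £460,000; Ione's £460,000 share passes to Ione's issue.
Ione's share (£460,000) is divided into 2 shares of £230,000: Ulla and Callum each take £230,000.

Odalys: £460,000; Ulla: £230,000; Callum: £230,000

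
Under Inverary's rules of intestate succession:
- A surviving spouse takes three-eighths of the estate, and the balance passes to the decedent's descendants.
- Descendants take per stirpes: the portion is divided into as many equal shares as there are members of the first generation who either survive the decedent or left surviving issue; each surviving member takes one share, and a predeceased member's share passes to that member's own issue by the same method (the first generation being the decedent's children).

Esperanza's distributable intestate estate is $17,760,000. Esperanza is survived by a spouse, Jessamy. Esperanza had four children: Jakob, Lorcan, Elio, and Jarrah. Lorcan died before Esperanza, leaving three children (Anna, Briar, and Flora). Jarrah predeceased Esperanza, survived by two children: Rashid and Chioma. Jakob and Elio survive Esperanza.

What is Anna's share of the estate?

Anna receives $925,000.

Jessamy takes three-eighths of $17,760,000 = $6,660,000. The remaining $11,100,000 passes to the descendants.
The descendants' portion ($11,100,000) is divided into 4 shares of $2,775,000: Jakob and Elio each take $2,775,000; Lorcan's $2,775,000 share passes to Lorcan's issue; Jarrah's $2,775,000 share passes to Jarrah's issue.
Lorcan's share ($2,775,000) is divided into 3 shares of $925,000: Anna, Briar, and Flora each take $925,000.
Jarrah's share ($2,775,000) is divided into 2 shares of $1,387,500: Rashid and Chioma each take $1,387,500.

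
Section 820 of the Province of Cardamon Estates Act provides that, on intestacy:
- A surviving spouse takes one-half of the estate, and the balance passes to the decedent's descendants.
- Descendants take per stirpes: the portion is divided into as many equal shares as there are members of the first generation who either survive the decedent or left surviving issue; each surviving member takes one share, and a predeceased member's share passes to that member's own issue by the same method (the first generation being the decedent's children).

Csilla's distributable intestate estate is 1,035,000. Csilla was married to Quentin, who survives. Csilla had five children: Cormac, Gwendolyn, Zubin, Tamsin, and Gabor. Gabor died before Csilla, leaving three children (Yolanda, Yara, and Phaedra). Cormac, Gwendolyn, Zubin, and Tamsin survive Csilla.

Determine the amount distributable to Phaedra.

Quentin takes one-half of 1,035,000 = 517,500. The remaining 517,500 passes to the descendants.
The descendants' portion (517,500) is divided into 5 shares of 103,500: Cormac, Gwendolyn, Zubin, and Tamsin each take 103,500; Gabor's 103,500 share passes to Gabor's issue.
Gabor's share (103,500) is divided into 3 shares of 34,500: Yolanda, Yara, and Phaedra each take 34,500.

Phaedra receives 34,500.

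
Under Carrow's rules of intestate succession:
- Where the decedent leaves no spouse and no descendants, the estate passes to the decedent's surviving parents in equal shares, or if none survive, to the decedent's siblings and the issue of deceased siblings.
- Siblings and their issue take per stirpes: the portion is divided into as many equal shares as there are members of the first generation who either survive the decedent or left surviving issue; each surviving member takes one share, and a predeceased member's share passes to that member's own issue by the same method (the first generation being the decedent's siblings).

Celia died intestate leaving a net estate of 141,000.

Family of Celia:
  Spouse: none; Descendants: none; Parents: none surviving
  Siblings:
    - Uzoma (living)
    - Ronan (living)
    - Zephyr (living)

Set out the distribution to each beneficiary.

The entire 141,000 passes to the siblings and their issue.
That amount (141,000) is divided into 3 shares of 47,000: Uzoma, Ronan, and Zephyr each take 47,000.

Uzoma: 47,000; Ronan: 47,000; Zephyr: 47,000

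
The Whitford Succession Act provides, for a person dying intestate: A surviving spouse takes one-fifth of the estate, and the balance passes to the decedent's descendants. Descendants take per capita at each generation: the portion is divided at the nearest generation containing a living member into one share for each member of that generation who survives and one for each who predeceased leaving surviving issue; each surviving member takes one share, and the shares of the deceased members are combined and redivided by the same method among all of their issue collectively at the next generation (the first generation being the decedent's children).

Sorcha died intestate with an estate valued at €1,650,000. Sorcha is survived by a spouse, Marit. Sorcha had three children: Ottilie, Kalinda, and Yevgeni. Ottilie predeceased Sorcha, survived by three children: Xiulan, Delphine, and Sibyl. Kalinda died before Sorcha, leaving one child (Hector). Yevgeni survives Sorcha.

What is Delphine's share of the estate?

Marit takes one-fifth of €1,650,000 = €330,000. The remaining €1,320,000 passes to the descendants.
The descendants' portion (€1,320,000) is divided at the children's generation into 3 shares of €440,000. Yevgeni takes €440,000. The 2 shares of the deceased (Ottilie and Kalinda) are combined into a pool of €880,000.
That pool (€880,000) is divided at the grandchildren's generation equally among Xiulan, Delphine, Sibyl, and Hector: €220,000 each.

Delphine receives €220,000.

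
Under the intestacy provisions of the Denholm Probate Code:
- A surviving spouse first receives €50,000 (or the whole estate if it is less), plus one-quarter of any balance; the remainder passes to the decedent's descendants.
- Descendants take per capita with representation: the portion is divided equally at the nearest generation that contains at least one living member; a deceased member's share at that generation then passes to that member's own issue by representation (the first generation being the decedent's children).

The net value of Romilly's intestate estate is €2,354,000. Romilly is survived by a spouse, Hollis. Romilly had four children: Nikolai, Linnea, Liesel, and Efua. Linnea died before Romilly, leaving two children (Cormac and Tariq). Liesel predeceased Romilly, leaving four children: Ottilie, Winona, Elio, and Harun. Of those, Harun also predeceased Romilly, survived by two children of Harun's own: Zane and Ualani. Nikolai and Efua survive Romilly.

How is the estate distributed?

Hollis: €626,000; Nikolai: €432,000; Cormac: €216,000; Tariq: €216,000; Ottilie: €108,000; Winona: €108,000; Elio: €108,000; Zane: €54,000; Ualani: €54,000; Efua: €432,000

Hollis first takes €50,000, leaving a balance of €2,304,000. Hollis then takes one-quarter of the balance (€576,000), for a total of €626,000. The remaining €1,728,000 passes to the descendants.
The descendants' portion (€1,728,000) is divided into 4 shares of €432,000: Nikolai and Efua each take €432,000; Linnea's €432,000 share passes to Linnea's issue; Liesel's €432,000 share passes to Liesel's issue.
Linnea's share (€432,000) is divided into 2 shares of €216,000: Cormac and Tariq each take €216,000.
Liesel's share (€432,000) is divided into 4 shares of €108,000: Ottilie, Winona, and Elio each take €108,000; Harun's €108,000 share passes to Harun's issue.
Harun's share (€108,000) is divided into 2 shares of €54,000: Zane and Ualani each take €54,000.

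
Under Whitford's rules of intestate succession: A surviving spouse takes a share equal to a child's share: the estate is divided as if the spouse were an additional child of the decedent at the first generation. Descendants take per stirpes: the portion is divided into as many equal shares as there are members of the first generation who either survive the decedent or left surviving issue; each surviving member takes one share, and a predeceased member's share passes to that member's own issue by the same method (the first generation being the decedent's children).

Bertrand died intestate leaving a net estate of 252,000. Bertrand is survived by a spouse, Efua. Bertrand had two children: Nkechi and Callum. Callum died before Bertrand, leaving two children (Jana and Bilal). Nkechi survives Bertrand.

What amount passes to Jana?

Jana receives 42,000.

The spouse counts as an additional share at the children's level, so there are 3 primary shares of 84,000. Efua takes one such share (84,000).
The children's combined portion (168,000) is divided into 2 shares of 84,000: Nkechi takes 84,000; Callum's 84,000 share passes to Callum's issue.
Callum's share (84,000) is divided into 2 shares of 42,000: Jana and Bilal each take 42,000.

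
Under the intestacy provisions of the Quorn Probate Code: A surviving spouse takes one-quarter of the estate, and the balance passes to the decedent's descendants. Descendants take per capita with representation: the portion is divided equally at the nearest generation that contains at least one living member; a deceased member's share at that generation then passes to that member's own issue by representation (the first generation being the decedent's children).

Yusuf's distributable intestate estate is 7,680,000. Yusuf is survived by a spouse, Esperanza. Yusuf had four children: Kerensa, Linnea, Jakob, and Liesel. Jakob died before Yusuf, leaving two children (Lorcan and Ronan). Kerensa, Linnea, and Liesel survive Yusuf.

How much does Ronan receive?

Ronan receives 720,000.

Esperanza takes one-quarter of 7,680,000 = 1,920,000. The remaining 5,760,000 passes to the descendants.
The descendants' portion (5,760,000) is divided into 4 shares of 1,440,000: Kerensa, Linnea, and Liesel each take 1,440,000; Jakob's 1,440,000 share passes to Jakob's issue.
Jakob's share (1,440,000) is divided into 2 shares of 720,000: Lorcan and Ronan each take 720,000.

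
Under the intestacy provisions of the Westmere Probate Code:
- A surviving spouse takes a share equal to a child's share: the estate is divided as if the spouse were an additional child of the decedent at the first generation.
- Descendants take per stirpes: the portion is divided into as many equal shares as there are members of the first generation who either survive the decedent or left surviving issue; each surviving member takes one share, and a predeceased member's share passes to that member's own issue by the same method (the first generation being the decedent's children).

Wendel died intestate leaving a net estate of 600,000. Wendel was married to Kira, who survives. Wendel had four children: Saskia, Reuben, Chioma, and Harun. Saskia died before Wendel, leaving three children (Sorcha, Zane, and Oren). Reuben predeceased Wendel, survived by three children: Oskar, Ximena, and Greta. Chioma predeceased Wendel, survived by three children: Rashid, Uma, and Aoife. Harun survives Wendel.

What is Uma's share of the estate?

The spouse counts as an additional share at the children's level, so there are 5 primary shares of 120,000. Kira takes one such share (120,000).
The children's combined portion (480,000) is divided into 4 shares of 120,000: Harun takes 120,000; Saskia's 120,000 share passes to Saskia's issue; Reuben's 120,000 share passes to Reuben's issue; Chioma's 120,000 share passes to Chioma's issue.
Saskia's share (120,000) is divided into 3 shares of 40,000: Sorcha, Zane, and Oren each take 40,000.
Reuben's share (120,000) is divided into 3 shares of 40,000: Oskar, Ximena, and Greta each take 40,000.
Chioma's share (120,000) is divided into 3 shares of 40,000: Rashid, Uma, and Aoife each take 40,000.

Uma receives 40,000.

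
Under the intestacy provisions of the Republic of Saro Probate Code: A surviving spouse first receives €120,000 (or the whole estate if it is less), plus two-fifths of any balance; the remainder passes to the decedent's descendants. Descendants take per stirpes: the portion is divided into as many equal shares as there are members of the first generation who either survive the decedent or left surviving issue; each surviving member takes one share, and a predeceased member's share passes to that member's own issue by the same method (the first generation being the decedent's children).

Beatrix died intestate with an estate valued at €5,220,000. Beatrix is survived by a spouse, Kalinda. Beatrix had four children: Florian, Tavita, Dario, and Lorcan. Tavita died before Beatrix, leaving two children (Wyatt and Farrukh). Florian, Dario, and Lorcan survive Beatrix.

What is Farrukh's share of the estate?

Kalinda first takes €120,000, leaving a balance of €5,100,000. Kalinda then takes two-fifths of the balance (€2,040,000), for a total of €2,160,000. The remaining €3,060,000 passes to the descendants.
The descendants' portion (€3,060,000) is divided into 4 shares of €765,000: Florian, Dario, and Lorcan each take €765,000; Tavita's €765,000 share passes to Tavita's issue.
Tavita's share (€765,000) is divided into 2 shares of €382,500: Wyatt and Farrukh each take €382,500.

Farrukh receives €382,500.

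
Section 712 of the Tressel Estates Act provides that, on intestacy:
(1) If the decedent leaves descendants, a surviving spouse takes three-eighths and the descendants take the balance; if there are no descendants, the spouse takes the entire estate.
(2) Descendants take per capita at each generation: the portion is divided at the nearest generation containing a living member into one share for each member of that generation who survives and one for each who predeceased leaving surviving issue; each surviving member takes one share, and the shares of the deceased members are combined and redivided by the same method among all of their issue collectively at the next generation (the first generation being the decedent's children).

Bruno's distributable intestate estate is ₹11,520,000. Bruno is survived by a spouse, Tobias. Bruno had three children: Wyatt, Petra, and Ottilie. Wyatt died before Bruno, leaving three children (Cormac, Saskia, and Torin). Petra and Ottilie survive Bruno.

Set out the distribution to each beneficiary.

Tobias takes three-eighths of ₹11,520,000 = ₹4,320,000. The remaining ₹7,200,000 passes to the descendants.
The descendants' portion (₹7,200,000) is divided at the children's generation into 3 shares of ₹2,400,000. Petra and Ottilie each take ₹2,400,000. The remaining share for the deceased Wyatt (₹2,400,000) is carried to the next generation.
That pool (₹2,400,000) is divided at the grandchildren's generation equally among Cormac, Saskia, and Torin: ₹800,000 each.

Tobias: ₹4,320,000; Cormac: ₹800,000; Saskia: ₹800,000; Torin: ₹800,000; Petra: ₹2,400,000; Ottilie: ₹2,400,000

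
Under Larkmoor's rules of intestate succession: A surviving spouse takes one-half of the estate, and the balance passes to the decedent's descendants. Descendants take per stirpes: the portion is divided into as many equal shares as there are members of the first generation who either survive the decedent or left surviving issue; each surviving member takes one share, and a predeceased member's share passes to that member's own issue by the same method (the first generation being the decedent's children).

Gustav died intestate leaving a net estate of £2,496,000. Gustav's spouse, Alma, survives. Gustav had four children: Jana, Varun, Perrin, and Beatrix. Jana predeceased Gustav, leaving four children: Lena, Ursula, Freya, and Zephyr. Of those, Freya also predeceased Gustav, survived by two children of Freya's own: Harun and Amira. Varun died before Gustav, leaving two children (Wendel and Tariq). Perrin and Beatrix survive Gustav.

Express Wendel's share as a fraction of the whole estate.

Wendel receives 1/16 of the estate.

Alma takes one-half of £2,496,000 = £1,248,000. The remaining £1,248,000 passes to the descendants.
The descendants' portion (£1,248,000) is divided into 4 shares of £312,000: Perrin and Beatrix each take £312,000; Jana's £312,000 share passes to Jana's issue; Varun's £312,000 share passes to Varun's issue.
Jana's share (£312,000) is divided into 4 shares of £78,000: Lena, Ursula, and Zephyr each take £78,000; Freya's £78,000 share passes to Freya's issue.
Freya's share (£78,000) is divided into 2 shares of £39,000: Harun and Amira each take £39,000.
Varun's share (£312,000) is divided into 2 shares of £156,000: Wendel and Tariq each take £156,000.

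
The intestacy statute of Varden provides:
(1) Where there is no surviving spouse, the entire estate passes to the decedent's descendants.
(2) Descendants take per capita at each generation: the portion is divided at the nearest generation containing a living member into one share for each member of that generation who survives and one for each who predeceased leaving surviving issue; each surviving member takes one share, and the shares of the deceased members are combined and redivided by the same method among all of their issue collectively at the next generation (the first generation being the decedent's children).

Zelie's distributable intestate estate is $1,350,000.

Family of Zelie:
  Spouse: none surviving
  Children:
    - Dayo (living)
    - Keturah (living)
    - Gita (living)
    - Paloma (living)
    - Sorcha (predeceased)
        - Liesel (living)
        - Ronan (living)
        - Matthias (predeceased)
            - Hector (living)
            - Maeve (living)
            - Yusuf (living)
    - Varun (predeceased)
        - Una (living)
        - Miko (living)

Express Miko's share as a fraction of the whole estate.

The entire $1,350,000 passes to the descendants.
That amount ($1,350,000) is divided at the children's generation into 6 shares of $225,000. Dayo, Keturah, Gita, and Paloma each take $225,000. The 2 shares of the deceased (Sorcha and Varun) are combined into a pool of $450,000.
That pool ($450,000) is divided at the grandchildren's generation into 5 shares of $90,000. Liesel, Ronan, Una, and Miko each take $90,000. The remaining share for the deceased Matthias ($90,000) is carried to the next generation.
That pool ($90,000) is divided at the great-grandchildren's generation equally among Hector, Maeve, and Yusuf: $30,000 each.

Miko receives 1/15 of the estate.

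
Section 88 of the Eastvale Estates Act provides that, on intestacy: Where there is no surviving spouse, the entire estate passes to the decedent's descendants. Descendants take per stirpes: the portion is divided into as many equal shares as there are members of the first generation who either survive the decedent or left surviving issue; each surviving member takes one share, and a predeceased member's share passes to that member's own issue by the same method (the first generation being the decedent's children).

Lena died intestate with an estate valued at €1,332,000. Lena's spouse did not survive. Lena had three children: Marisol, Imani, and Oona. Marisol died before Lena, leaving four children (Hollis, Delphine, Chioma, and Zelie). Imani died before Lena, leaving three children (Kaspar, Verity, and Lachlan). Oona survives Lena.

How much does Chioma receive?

Chioma receives €111,000.

The entire €1,332,000 passes to the descendants.
That amount (€1,332,000) is divided into 3 shares of €444,000: Oona takes €444,000; Marisol's €444,000 share passes to Marisol's issue; Imani's €444,000 share passes to Imani's issue.
Marisol's share (€444,000) is divided into 4 shares of €111,000: Hollis, Delphine, Chioma, and Zelie each take €111,000.
Imani's share (€444,000) is divided into 3 shares of €148,000: Kaspar, Verity, and Lachlan each take €148,000.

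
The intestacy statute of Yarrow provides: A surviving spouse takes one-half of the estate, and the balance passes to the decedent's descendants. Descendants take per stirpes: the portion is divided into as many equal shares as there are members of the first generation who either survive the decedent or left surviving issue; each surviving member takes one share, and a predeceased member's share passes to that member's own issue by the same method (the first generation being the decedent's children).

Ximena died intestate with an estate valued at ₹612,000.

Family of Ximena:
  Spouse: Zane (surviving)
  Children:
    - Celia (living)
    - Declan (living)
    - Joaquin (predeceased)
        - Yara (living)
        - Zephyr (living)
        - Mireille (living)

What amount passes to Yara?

Yara receives ₹34,000.

Zane takes one-half of ₹612,000 = ₹306,000. The remaining ₹306,000 passes to the descendants.
The descendants' portion (₹306,000) is divided into 3 shares of ₹102,000: Celia and Declan each take ₹102,000; Joaquin's ₹102,000 share passes to Joaquin's issue.
Joaquin's share (₹102,000) is divided into 3 shares of ₹34,000: Yara, Zephyr, and Mireille each take ₹34,000.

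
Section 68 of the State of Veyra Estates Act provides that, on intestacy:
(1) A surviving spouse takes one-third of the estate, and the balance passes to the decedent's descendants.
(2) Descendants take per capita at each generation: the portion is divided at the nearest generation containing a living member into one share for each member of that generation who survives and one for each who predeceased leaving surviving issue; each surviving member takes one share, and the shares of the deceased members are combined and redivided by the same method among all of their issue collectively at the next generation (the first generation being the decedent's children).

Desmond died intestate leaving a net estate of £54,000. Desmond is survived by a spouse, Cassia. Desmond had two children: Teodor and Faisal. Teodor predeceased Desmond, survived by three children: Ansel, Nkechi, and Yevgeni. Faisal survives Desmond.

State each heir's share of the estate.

Cassia: £18,000; Ansel: £6,000; Nkechi: £6,000; Yevgeni: £6,000; Faisal: £18,000

Cassia takes one-third of £54,000 = £18,000. The remaining £36,000 passes to the descendants.
The descendants' portion (£36,000) is divided at the children's generation into 2 shares of £18,000. Faisal takes £18,000. The remaining share for the deceased Teodor (£18,000) is carried to the next generation.
That pool (£18,000) is divided at the grandchildren's generation equally among Ansel, Nkechi, and Yevgeni: £6,000 each.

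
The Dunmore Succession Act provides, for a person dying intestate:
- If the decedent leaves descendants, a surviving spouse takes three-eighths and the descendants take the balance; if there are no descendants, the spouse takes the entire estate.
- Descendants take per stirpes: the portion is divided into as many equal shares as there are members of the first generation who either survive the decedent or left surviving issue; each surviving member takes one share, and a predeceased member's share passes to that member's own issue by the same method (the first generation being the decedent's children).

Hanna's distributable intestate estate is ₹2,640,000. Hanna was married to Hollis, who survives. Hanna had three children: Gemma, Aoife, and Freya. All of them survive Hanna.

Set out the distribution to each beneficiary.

Hollis: ₹990,000; Gemma: ₹550,000; Aoife: ₹550,000; Freya: ₹550,000

Hollis takes three-eighths of ₹2,640,000 = ₹990,000. The remaining ₹1,650,000 passes to the descendants.
The descendants' portion (₹1,650,000) is divided into 3 shares of ₹550,000: Gemma, Aoife, and Freya each take ₹550,000.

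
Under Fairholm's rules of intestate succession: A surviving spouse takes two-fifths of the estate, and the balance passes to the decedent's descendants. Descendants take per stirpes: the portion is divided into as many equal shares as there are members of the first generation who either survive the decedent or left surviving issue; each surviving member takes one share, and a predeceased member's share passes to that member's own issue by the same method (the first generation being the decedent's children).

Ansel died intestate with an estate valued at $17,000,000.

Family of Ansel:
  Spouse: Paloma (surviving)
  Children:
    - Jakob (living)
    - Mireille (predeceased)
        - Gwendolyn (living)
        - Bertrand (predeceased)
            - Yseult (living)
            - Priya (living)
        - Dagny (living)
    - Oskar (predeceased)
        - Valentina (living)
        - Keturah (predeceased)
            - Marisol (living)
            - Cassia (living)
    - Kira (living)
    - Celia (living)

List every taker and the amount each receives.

Paloma takes two-fifths of $17,000,000 = $6,800,000. The remaining $10,200,000 passes to the descendants.
The descendants' portion ($10,200,000) is divided into 5 shares of $2,040,000: Jakob, Kira, and Celia each take $2,040,000; Mireille's $2,040,000 share passes to Mireille's issue; Oskar's $2,040,000 share passes to Oskar's issue.
Mireille's share ($2,040,000) is divided into 3 shares of $680,000: Gwendolyn and Dagny each take $680,000; Bertrand's $680,000 share passes to Bertrand's issue.
Bertrand's share ($680,000) is divided into 2 shares of $340,000: Yseult and Priya each take $340,000.
Oskar's share ($2,040,000) is divided into 2 shares of $1,020,000: Valentina takes $1,020,000; Keturah's $1,020,000 share passes to Keturah's issue.
Keturah's share ($1,020,000) is divided into 2 shares of $510,000: Marisol and Cassia each take $510,000.

Paloma: $6,800,000; Jakob: $2,040,000; Gwendolyn: $680,000; Yseult: $340,000; Priya: $340,000; Dagny: $680,000; Valentina: $1,020,000; Marisol: $510,000; Cassia: $510,000; Kira: $2,040,000; Celia: $2,040,000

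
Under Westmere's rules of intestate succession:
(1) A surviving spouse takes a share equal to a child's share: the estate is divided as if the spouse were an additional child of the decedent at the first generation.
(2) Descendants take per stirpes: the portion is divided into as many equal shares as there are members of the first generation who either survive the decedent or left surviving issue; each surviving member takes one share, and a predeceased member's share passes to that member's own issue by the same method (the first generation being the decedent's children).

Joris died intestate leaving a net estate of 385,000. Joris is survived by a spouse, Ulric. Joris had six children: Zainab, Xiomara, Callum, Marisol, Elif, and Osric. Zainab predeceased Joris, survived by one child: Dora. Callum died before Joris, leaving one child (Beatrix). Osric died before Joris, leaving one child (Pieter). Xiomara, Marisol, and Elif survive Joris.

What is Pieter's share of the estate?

Pieter receives 55,000.

The spouse counts as an additional share at the children's level, so there are 7 primary shares of 55,000. Ulric takes one such share (55,000).
The children's combined portion (330,000) is divided into 6 shares of 55,000: Xiomara, Marisol, and Elif each take 55,000; Zainab's 55,000 share passes to Zainab's issue; Callum's 55,000 share passes to Callum's issue; Osric's 55,000 share passes to Osric's issue.
Zainab's share (55,000) passes entirely to Dora.
Callum's share (55,000) passes entirely to Beatrix.
Osric's share (55,000) passes entirely to Pieter.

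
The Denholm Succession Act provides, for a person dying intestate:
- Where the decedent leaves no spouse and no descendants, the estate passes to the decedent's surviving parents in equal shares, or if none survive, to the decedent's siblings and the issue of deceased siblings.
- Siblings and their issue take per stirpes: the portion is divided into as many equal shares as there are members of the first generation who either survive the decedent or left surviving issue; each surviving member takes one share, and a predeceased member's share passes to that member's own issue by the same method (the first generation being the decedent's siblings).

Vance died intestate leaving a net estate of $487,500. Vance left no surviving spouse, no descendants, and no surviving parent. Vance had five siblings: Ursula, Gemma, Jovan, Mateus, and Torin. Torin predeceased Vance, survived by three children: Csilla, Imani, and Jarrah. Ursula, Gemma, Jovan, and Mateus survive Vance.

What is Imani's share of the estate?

Imani receives $32,500.

The entire $487,500 passes to the siblings and their issue.
That amount ($487,500) is divided into 5 shares of $97,500: Ursula, Gemma, Jovan, and Mateus each take $97,500; Torin's $97,500 share passes to Torin's issue.
Torin's share ($97,500) is divided into 3 shares of $32,500: Csilla, Imani, and Jarrah each take $32,500.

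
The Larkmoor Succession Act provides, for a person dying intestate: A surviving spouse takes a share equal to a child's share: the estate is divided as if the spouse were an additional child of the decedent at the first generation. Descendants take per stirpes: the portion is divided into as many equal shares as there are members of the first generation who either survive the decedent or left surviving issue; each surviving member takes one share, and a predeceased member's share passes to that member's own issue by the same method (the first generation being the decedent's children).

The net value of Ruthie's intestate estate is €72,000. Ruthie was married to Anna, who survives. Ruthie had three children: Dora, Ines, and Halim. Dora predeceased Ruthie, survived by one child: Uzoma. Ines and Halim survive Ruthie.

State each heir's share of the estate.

Anna: €18,000; Uzoma: €18,000; Ines: €18,000; Halim: €18,000

The spouse counts as an additional share at the children's level, so there are 4 primary shares of €18,000. Anna takes one such share (€18,000).
The children's combined portion (€54,000) is divided into 3 shares of €18,000: Ines and Halim each take €18,000; Dora's €18,000 share passes to Dora's issue.
Dora's share (€18,000) passes entirely to Uzoma.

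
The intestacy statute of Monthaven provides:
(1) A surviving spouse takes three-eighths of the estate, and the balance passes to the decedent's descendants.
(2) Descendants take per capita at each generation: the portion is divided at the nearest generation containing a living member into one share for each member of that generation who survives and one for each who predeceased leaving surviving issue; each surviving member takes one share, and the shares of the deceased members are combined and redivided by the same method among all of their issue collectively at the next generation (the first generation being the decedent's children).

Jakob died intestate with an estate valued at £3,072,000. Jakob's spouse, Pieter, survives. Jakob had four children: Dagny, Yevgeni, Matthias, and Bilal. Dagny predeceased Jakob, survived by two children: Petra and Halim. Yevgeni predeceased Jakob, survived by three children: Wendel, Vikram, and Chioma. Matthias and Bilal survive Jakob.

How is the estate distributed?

Pieter: £1,152,000; Petra: £192,000; Halim: £192,000; Wendel: £192,000; Vikram: £192,000; Chioma: £192,000; Matthias: £480,000; Bilal: £480,000

Pieter takes three-eighths of £3,072,000 = £1,152,000. The remaining £1,920,000 passes to the descendants.
The descendants' portion (£1,920,000) is divided at the children's generation into 4 shares of £480,000. Matthias and Bilal each take £480,000. The 2 shares of the deceased (Dagny and Yevgeni) are combined into a pool of £960,000.
That pool (£960,000) is divided at the grandchildren's generation equally among Petra, Halim, Wendel, Vikram, and Chioma: £192,000 each.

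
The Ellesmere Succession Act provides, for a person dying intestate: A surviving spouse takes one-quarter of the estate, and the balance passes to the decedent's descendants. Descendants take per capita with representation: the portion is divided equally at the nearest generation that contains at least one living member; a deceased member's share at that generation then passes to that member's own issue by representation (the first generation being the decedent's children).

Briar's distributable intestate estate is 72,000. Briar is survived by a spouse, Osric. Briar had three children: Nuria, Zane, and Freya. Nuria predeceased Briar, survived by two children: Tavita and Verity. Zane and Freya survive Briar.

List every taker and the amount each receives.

Osric takes one-quarter of 72,000 = 18,000. The remaining 54,000 passes to the descendants.
The descendants' portion (54,000) is divided into 3 shares of 18,000: Zane and Freya each take 18,000; Nuria's 18,000 share passes to Nuria's issue.
Nuria's share (18,000) is divided into 2 shares of 9,000: Tavita and Verity each take 9,000.

Osric: 18,000; Tavita: 9,000; Verity: 9,000; Zane: 18,000; Freya: 18,000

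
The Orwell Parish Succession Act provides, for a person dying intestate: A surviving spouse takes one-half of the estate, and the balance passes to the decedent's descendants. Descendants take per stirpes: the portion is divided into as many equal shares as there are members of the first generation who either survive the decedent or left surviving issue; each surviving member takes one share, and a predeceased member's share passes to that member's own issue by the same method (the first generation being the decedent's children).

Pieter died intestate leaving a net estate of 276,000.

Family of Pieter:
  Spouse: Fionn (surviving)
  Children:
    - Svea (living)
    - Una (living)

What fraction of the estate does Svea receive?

Svea receives 1/4 of the estate.

Fionn takes one-half of 276,000 = 138,000. The remaining 138,000 passes to the descendants.
The descendants' portion (138,000) is divided into 2 shares of 69,000: Svea and Una each take 69,000.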